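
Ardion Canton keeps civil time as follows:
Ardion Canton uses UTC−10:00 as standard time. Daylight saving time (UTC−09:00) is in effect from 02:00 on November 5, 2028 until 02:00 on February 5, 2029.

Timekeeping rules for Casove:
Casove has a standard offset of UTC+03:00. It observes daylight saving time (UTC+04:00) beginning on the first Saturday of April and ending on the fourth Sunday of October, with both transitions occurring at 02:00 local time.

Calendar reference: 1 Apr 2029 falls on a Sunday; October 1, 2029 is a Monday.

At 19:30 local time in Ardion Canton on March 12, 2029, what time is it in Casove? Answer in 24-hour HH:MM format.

08:30

Daylight saving runs 5 November 2028 – 5 February 2029; March 12, 2029 is outside that window, so Ardion Canton is on standard time at UTC−10:00.
19:30 Ardion Canton + 10h = 05:30 UTC (rolling into the next day, 13 March 2029).
1 April 2029 is a Sunday, so the first Saturday is April 7.
1 October 2029 is a Monday, so the first Sunday is October 7 and the fourth is October 28.
At the standard offset (UTC+03:00), 05:30 UTC + 3h = 08:30 Casove standard time.
The standard-time date in Casove, March 13, 2029, is outside the daylight-saving period (7 April – 28 October), so Casove is on standard time, UTC+03:00.
05:30 UTC + 3h = 08:30 Casove.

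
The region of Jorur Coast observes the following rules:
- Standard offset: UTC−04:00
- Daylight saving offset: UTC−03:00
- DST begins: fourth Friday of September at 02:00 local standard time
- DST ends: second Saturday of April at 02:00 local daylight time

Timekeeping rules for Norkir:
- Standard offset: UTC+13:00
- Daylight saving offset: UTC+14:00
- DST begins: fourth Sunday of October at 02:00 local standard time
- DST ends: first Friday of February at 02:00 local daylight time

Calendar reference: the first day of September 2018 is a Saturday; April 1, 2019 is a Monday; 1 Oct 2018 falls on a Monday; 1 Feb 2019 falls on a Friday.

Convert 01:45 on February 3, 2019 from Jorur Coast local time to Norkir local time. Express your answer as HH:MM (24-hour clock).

17:45

1 September 2018 is a Saturday, so the first Friday is September 7 and the fourth is September 28.
1 April 2019 is a Monday, so the first Saturday is April 6 and the second is April 13.
February 3, 2019 falls between 28 September 2018 and 13 April 2019, so daylight saving is in effect and Jorur Coast is at UTC−03:00.
01:45 Jorur Coast + 3h = 04:45 UTC.
1 October 2018 is a Monday, so the first Sunday is October 7 and the fourth is October 28.
1 February 2019 is a Friday, so the first Friday is February 1.
At the standard offset (UTC+13:00), 04:45 UTC + 13h = 17:45 Norkir standard time.
The standard-time date in Norkir, February 3, 2019, is outside the daylight-saving period (28 October 2018 – 1 February 2019), so Norkir is on standard time, UTC+13:00.
04:45 UTC + 13h = 17:45 Norkir.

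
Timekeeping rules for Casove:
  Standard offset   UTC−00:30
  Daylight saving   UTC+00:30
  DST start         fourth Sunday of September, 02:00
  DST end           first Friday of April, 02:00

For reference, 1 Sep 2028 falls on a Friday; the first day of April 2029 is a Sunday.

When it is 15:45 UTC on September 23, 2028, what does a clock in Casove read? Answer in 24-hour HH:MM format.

1 September 2028 is a Friday, so the first Sunday is September 3 and the fourth is September 24.
1 April 2029 is a Sunday, so the first Friday is April 6.
At the standard offset (UTC−00:30), 15:45 UTC − 0h30m = 15:15 Casove standard time.
The standard-time date in Casove, September 23, 2028, is outside the daylight-saving period (24 September 2028 – 6 April 2029), so Casove is on standard time, UTC−00:30.
15:45 UTC − 0h30m = 15:15 local.

15:15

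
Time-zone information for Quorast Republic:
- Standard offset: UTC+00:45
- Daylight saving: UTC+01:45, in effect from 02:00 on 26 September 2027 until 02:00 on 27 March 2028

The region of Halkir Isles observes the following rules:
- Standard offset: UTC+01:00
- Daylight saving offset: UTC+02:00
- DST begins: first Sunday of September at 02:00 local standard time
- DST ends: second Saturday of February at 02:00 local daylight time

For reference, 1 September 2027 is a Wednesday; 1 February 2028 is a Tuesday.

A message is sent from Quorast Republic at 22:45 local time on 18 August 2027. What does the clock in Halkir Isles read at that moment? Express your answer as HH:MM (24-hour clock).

23:00

Daylight saving runs 26 September 2027 – 27 March 2028; 18 August 2027 is outside that window, so Quorast Republic is on standard time at UTC+00:45.
22:45 Quorast Republic − 0h45m = 22:00 UTC.
1 September 2027 is a Wednesday, so the first Sunday is September 5.
1 February 2028 is a Tuesday, so the first Saturday is February 5 and the second is February 12.
At the standard offset (UTC+01:00), 22:00 UTC + 1h = 23:00 Halkir Isles standard time.
The standard-time date in Halkir Isles, 18 August 2027, does not fall between 5 September 2027 and 12 February 2028, so daylight saving is not in effect and Halkir Isles is at UTC+01:00.
22:00 UTC + 1h = 23:00 Halkir Isles.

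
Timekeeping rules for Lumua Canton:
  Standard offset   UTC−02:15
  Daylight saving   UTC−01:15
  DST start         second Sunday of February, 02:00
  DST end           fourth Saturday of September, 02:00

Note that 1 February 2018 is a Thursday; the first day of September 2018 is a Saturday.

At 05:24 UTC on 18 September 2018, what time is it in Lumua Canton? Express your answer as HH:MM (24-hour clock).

04:09

1 February 2018 is a Thursday, so the first Sunday is February 4 and the second is February 11.
1 September 2018 is a Saturday, so the first Saturday is September 1 and the fourth is September 22.
At the standard offset (UTC−02:15), 05:24 UTC − 2h15m = 03:09 Lumua Canton standard time.
The standard-time date in Lumua Canton, 18 September 2018, lies within the daylight-saving period (11 February – 22 September), so Lumua Canton is on daylight time, UTC−01:15.
05:24 UTC − 1h15m = 04:09 local.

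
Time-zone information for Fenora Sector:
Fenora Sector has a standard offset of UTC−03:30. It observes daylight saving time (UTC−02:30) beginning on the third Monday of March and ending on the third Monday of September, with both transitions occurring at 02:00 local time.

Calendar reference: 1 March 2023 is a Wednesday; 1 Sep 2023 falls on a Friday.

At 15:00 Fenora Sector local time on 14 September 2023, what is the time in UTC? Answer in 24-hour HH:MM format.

17:30

1 March 2023 is a Wednesday, so the first Monday is March 6 and the third is March 20.
1 September 2023 is a Friday, so the first Monday is September 4 and the third is September 18.
14 September 2023 lies within the daylight-saving period (20 March – 18 September), so Fenora Sector is on daylight time, UTC−02:30.
15:00 local + 2h30m = 17:30 UTC.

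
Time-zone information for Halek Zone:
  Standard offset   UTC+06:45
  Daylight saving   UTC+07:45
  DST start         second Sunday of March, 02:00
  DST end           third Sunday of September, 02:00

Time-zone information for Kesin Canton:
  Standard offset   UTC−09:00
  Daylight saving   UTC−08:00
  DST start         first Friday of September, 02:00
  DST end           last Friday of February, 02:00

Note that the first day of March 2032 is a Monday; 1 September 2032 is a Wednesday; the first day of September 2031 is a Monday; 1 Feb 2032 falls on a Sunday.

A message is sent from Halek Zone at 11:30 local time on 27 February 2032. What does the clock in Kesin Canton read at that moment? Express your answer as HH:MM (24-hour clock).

20:45

1 March 2032 is a Monday, so the first Sunday is March 7 and the second is March 14.
1 September 2032 is a Wednesday, so the first Sunday is September 5 and the third is September 19.
Daylight saving runs 14 March – 19 September; 27 February 2032 is outside that window, so Halek Zone is on standard time at UTC+06:45.
11:30 Halek Zone − 6h45m = 04:45 UTC.
1 September 2031 is a Monday, so the first Friday is September 5.
1 February 2032 is a Sunday, so Fridays fall on 6, 13, 20, 27; the last is February 27.
At the standard offset (UTC−09:00), 04:45 UTC − 9h = 19:45 Kesin Canton standard time (rolling into the previous day, 26 February 2032).
The standard-time date in Kesin Canton, 26 February 2032, falls between 5 September 2031 and 27 February 2032, so daylight saving is in effect and Kesin Canton is at UTC−08:00.
04:45 UTC − 8h = 20:45 Kesin Canton (rolling into the previous day, 26 February 2032).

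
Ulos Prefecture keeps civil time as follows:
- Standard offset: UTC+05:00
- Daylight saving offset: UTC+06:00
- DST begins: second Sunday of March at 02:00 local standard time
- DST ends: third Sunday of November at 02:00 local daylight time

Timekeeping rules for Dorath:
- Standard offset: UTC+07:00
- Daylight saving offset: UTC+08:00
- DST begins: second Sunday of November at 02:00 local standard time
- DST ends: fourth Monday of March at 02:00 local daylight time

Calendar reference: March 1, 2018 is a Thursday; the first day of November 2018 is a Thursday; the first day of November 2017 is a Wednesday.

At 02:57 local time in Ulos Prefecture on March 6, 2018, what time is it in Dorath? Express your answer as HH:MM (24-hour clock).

05:57

1 March 2018 is a Thursday, so the first Sunday is March 4 and the second is March 11.
1 November 2018 is a Thursday, so the first Sunday is November 4 and the third is November 18.
March 6, 2018 is outside the daylight-saving period (11 March – 18 November), so Ulos Prefecture is on standard time, UTC+05:00.
02:57 Ulos Prefecture − 5h = 21:57 UTC (rolling into the previous day, 5 March 2018).
1 November 2017 is a Wednesday, so the first Sunday is November 5 and the second is November 12.
1 March 2018 is a Thursday, so the first Monday is March 5 and the fourth is March 26.
At the standard offset (UTC+07:00), 21:57 UTC + 7h = 04:57 Dorath standard time (rolling into the next day, 6 March 2018).
Daylight saving runs 12 November 2017 – 26 March 2018; the standard-time date in Dorath, March 6, 2018, is inside that window, so Dorath is at UTC+08:00.
21:57 UTC + 8h = 05:57 Dorath (rolling into the next day, 6 March 2018).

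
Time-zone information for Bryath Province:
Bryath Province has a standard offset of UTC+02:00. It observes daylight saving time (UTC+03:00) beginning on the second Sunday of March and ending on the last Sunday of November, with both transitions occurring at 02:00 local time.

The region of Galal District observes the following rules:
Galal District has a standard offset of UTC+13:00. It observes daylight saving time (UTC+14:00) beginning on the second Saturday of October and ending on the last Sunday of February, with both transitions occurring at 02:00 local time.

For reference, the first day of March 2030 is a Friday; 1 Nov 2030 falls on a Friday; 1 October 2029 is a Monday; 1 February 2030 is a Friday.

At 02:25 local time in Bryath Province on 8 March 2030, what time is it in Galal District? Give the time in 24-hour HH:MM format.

1 March 2030 is a Friday, so the first Sunday is March 3 and the second is March 10.
1 November 2030 is a Friday, so Sundays fall on 3, 10, 17, 24; the last is November 24.
8 March 2030 does not fall between 10 March and 24 November, so daylight saving is not in effect and Bryath Province is at UTC+02:00.
02:25 Bryath Province − 2h = 00:25 UTC.
1 October 2029 is a Monday, so the first Saturday is October 6 and the second is October 13.
1 February 2030 is a Friday, so Sundays fall on 3, 10, 17, 24; the last is February 24.
At the standard offset (UTC+13:00), 00:25 UTC + 13h = 13:25 Galal District standard time.
The standard-time date in Galal District, 8 March 2030, does not fall between 13 October 2029 and 24 February 2030, so daylight saving is not in effect and Galal District is at UTC+13:00.
00:25 UTC + 13h = 13:25 Galal District.

13:25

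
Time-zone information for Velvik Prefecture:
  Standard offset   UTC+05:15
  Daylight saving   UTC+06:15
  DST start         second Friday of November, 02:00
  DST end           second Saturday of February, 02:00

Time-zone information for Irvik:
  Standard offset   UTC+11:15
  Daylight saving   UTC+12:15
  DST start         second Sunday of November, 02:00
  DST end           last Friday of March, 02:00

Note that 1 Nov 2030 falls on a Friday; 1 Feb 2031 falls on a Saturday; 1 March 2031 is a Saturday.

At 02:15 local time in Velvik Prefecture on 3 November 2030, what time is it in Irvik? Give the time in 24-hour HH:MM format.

08:15

1 November 2030 is a Friday, so the first Friday is November 1 and the second is November 8.
1 February 2031 is a Saturday, so the first Saturday is February 1 and the second is February 8.
Daylight saving runs 8 November 2030 – 8 February 2031; 3 November 2030 is outside that window, so Velvik Prefecture is on standard time at UTC+05:15.
02:15 Velvik Prefecture − 5h15m = 21:00 UTC (rolling into the previous day, 2 November 2030).
1 November 2030 is a Friday, so the first Sunday is November 3 and the second is November 10.
1 March 2031 is a Saturday, so Fridays fall on 7, 14, 21, 28; the last is March 28.
At the standard offset (UTC+11:15), 21:00 UTC + 11h15m = 08:15 Irvik standard time (rolling into the next day, 3 November 2030).
The standard-time date in Irvik, 3 November 2030, is outside the daylight-saving period (10 November 2030 – 28 March 2031), so Irvik is on standard time, UTC+11:15.
21:00 UTC + 11h15m = 08:15 Irvik (rolling into the next day, 3 November 2030).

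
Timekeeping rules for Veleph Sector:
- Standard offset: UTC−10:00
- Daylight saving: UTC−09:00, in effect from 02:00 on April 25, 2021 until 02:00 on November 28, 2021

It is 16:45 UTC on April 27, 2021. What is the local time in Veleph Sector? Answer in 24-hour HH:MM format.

07:45

At the standard offset (UTC−10:00), 16:45 UTC − 10h = 06:45 Veleph Sector standard time.
The standard-time date in Veleph Sector, April 27, 2021, lies within the daylight-saving period (25 April – 28 November), so Veleph Sector is on daylight time, UTC−09:00.
16:45 UTC − 9h = 07:45 local.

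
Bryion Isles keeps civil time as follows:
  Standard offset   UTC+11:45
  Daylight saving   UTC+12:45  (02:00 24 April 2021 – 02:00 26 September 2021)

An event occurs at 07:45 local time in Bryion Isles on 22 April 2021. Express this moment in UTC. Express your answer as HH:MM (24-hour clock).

Daylight saving runs 24 April – 26 September; 22 April 2021 is outside that window, so Bryion Isles is on standard time at UTC+11:45.
07:45 local − 11h45m = 20:00 UTC (rolling into the previous day, 21 April 2021).

20:00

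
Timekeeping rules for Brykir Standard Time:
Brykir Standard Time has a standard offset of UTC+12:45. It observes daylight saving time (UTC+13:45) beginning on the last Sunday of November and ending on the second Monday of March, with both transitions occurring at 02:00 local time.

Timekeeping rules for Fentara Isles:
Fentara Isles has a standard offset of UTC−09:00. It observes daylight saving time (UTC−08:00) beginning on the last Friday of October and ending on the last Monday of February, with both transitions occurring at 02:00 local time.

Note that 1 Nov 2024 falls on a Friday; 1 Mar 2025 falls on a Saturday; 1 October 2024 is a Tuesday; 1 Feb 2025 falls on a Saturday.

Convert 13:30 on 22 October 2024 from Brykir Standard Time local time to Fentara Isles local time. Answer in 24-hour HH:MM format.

1 November 2024 is a Friday, so Sundays fall on 3, 10, 17, 24; the last is November 24.
1 March 2025 is a Saturday, so the first Monday is March 3 and the second is March 10.
22 October 2024 does not fall between 24 November 2024 and 10 March 2025, so daylight saving is not in effect and Brykir Standard Time is at UTC+12:45.
13:30 Brykir Standard Time − 12h45m = 00:45 UTC.
1 October 2024 is a Tuesday, so Fridays fall on 4, 11, 18, 25; the last is October 25.
1 February 2025 is a Saturday, so Mondays fall on 3, 10, 17, 24; the last is February 24.
At the standard offset (UTC−09:00), 00:45 UTC − 9h = 15:45 Fentara Isles standard time (rolling into the previous day, 21 October 2024).
The standard-time date in Fentara Isles, 21 October 2024, does not fall between 25 October 2024 and 24 February 2025, so daylight saving is not in effect and Fentara Isles is at UTC−09:00.
00:45 UTC − 9h = 15:45 Fentara Isles (rolling into the previous day, 21 October 2024).

15:45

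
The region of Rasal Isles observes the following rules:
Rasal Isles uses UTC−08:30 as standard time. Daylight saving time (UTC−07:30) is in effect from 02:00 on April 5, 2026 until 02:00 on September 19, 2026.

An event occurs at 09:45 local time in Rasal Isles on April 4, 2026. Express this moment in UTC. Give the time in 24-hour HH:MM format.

Daylight saving runs 5 April – 19 September; April 4, 2026 is outside that window, so Rasal Isles is on standard time at UTC−08:30.
09:45 local + 8h30m = 18:15 UTC.

18:15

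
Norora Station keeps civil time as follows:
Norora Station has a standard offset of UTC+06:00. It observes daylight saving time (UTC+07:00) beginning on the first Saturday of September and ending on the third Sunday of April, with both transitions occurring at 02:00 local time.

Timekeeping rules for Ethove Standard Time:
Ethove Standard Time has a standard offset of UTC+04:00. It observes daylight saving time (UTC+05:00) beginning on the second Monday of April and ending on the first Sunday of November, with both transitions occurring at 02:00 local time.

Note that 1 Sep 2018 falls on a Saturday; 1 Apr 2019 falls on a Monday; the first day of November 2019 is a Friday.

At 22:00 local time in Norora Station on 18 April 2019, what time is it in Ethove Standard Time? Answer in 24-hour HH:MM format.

1 September 2018 is a Saturday, so the first Saturday is September 1.
1 April 2019 is a Monday, so the first Sunday is April 7 and the third is April 21.
18 April 2019 lies within the daylight-saving period (1 September 2018 – 21 April 2019), so Norora Station is on daylight time, UTC+07:00.
22:00 Norora Station − 7h = 15:00 UTC.
1 April 2019 is a Monday, so the first Monday is April 1 and the second is April 8.
1 November 2019 is a Friday, so the first Sunday is November 3.
At the standard offset (UTC+04:00), 15:00 UTC + 4h = 19:00 Ethove Standard Time standard time.
The standard-time date in Ethove Standard Time, 18 April 2019, lies within the daylight-saving period (8 April – 3 November), so Ethove Standard Time is on daylight time, UTC+05:00.
15:00 UTC + 5h = 20:00 Ethove Standard Time.

20:00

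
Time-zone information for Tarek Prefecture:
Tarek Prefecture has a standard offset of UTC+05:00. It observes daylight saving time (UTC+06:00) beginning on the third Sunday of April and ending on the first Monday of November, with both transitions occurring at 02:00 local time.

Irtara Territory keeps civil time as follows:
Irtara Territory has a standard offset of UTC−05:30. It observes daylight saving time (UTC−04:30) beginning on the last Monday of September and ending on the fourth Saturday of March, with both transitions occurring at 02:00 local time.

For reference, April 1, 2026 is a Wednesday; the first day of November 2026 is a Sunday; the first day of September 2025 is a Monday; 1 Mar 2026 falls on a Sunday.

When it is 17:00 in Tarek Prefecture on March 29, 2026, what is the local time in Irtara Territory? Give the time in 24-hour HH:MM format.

06:30

1 April 2026 is a Wednesday, so the first Sunday is April 5 and the third is April 19.
1 November 2026 is a Sunday, so the first Monday is November 2.
Daylight saving runs 19 April – 2 November; March 29, 2026 is outside that window, so Tarek Prefecture is on standard time at UTC+05:00.
17:00 Tarek Prefecture − 5h = 12:00 UTC.
1 September 2025 is a Monday, so Mondays fall on 1, 8, 15, 22, 29; the last is September 29.
1 March 2026 is a Sunday, so the first Saturday is March 7 and the fourth is March 28.
At the standard offset (UTC−05:30), 12:00 UTC − 5h30m = 06:30 Irtara Territory standard time.
The standard-time date in Irtara Territory, March 29, 2026, is outside the daylight-saving period (29 September 2025 – 28 March 2026), so Irtara Territory is on standard time, UTC−05:30.
12:00 UTC − 5h30m = 06:30 Irtara Territory.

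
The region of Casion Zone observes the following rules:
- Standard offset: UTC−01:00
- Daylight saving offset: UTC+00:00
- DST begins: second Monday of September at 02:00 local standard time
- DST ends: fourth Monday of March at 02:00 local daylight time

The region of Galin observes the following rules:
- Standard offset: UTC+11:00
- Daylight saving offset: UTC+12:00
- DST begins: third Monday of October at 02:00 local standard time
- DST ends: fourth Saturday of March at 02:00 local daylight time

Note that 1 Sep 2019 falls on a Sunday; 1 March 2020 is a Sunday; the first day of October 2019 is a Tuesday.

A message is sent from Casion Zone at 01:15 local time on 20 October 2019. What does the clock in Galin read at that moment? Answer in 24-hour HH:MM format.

12:15

1 September 2019 is a Sunday, so the first Monday is September 2 and the second is September 9.
1 March 2020 is a Sunday, so the first Monday is March 2 and the fourth is March 23.
Daylight saving runs 9 September 2019 – 23 March 2020; 20 October 2019 is inside that window, so Casion Zone is at UTC+00:00.
01:15 Casion Zone − 0h = 01:15 UTC.
1 October 2019 is a Tuesday, so the first Monday is October 7 and the third is October 21.
1 March 2020 is a Sunday, so the first Saturday is March 7 and the fourth is March 28.
At the standard offset (UTC+11:00), 01:15 UTC + 11h = 12:15 Galin standard time.
Daylight saving runs 21 October 2019 – 28 March 2020; the standard-time date in Galin, 20 October 2019, is outside that window, so Galin is on standard time at UTC+11:00.
01:15 UTC + 11h = 12:15 Galin.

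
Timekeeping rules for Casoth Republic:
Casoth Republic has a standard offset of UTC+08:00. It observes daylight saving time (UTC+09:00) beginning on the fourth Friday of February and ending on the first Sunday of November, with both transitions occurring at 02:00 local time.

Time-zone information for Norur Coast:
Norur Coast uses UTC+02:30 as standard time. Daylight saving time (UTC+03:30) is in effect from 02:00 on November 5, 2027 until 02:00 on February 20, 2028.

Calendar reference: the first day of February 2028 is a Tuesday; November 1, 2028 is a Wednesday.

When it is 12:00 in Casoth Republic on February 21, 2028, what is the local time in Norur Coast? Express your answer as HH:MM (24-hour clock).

1 February 2028 is a Tuesday, so the first Friday is February 4 and the fourth is February 25.
1 November 2028 is a Wednesday, so the first Sunday is November 5.
February 21, 2028 does not fall between 25 February and 5 November, so daylight saving is not in effect and Casoth Republic is at UTC+08:00.
12:00 Casoth Republic − 8h = 04:00 UTC.
At the standard offset (UTC+02:30), 04:00 UTC + 2h30m = 06:30 Norur Coast standard time.
The standard-time date in Norur Coast, February 21, 2028, is outside the daylight-saving period (5 November 2027 – 20 February 2028), so Norur Coast is on standard time, UTC+02:30.
04:00 UTC + 2h30m = 06:30 Norur Coast.

06:30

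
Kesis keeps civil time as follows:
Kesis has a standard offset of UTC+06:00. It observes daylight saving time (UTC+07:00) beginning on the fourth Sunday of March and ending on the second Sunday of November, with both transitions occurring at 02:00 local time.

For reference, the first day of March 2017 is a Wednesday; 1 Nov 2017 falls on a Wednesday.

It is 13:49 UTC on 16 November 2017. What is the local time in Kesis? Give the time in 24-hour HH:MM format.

1 March 2017 is a Wednesday, so the first Sunday is March 5 and the fourth is March 26.
1 November 2017 is a Wednesday, so the first Sunday is November 5 and the second is November 12.
At the standard offset (UTC+06:00), 13:49 UTC + 6h = 19:49 Kesis standard time.
The standard-time date in Kesis, 16 November 2017, does not fall between 26 March and 12 November, so daylight saving is not in effect and Kesis is at UTC+06:00.
13:49 UTC + 6h = 19:49 local.

19:49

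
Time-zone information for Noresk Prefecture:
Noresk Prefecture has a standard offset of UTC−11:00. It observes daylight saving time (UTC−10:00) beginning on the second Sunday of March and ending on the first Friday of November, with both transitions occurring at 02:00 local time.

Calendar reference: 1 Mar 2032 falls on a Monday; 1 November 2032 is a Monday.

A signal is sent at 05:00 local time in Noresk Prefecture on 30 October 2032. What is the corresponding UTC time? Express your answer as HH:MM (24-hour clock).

15:00

1 March 2032 is a Monday, so the first Sunday is March 7 and the second is March 14.
1 November 2032 is a Monday, so the first Friday is November 5.
30 October 2032 lies within the daylight-saving period (14 March – 5 November), so Noresk Prefecture is on daylight time, UTC−10:00.
05:00 local + 10h = 15:00 UTC.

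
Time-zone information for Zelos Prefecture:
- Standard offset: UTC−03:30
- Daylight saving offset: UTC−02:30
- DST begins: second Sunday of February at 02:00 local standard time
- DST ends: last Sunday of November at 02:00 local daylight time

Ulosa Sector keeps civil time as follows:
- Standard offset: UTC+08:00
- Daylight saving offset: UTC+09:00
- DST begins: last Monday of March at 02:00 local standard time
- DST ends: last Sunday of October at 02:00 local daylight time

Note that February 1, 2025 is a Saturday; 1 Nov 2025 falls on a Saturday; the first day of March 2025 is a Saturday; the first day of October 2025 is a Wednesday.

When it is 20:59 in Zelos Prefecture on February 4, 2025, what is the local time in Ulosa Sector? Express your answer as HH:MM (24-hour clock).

1 February 2025 is a Saturday, so the first Sunday is February 2 and the second is February 9.
1 November 2025 is a Saturday, so Sundays fall on 2, 9, 16, 23, 30; the last is November 30.
February 4, 2025 does not fall between 9 February and 30 November, so daylight saving is not in effect and Zelos Prefecture is at UTC−03:30.
20:59 Zelos Prefecture + 3h30m = 00:29 UTC (rolling into the next day, 5 February 2025).
1 March 2025 is a Saturday, so Mondays fall on 3, 10, 17, 24, 31; the last is March 31.
1 October 2025 is a Wednesday, so Sundays fall on 5, 12, 19, 26; the last is October 26.
At the standard offset (UTC+08:00), 00:29 UTC + 8h = 08:29 Ulosa Sector standard time.
Daylight saving runs 31 March – 26 October; the standard-time date in Ulosa Sector, February 5, 2025, is outside that window, so Ulosa Sector is on standard time at UTC+08:00.
00:29 UTC + 8h = 08:29 Ulosa Sector.

08:29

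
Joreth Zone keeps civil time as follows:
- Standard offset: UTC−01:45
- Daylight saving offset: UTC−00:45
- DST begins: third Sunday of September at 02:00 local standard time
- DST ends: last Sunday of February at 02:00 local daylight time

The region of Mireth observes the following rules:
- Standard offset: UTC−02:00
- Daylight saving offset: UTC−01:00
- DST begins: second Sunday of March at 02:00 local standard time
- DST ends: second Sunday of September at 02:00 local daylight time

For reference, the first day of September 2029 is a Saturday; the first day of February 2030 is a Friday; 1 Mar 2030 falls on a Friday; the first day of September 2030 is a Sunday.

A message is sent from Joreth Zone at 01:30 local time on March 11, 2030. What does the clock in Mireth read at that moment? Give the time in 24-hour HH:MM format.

02:15

1 September 2029 is a Saturday, so the first Sunday is September 2 and the third is September 16.
1 February 2030 is a Friday, so Sundays fall on 3, 10, 17, 24; the last is February 24.
Daylight saving runs 16 September 2029 – 24 February 2030; March 11, 2030 is outside that window, so Joreth Zone is on standard time at UTC−01:45.
01:30 Joreth Zone + 1h45m = 03:15 UTC.
1 March 2030 is a Friday, so the first Sunday is March 3 and the second is March 10.
1 September 2030 is a Sunday, so the first Sunday is September 1 and the second is September 8.
At the standard offset (UTC−02:00), 03:15 UTC − 2h = 01:15 Mireth standard time.
The standard-time date in Mireth, March 11, 2030, falls between 10 March and 8 September, so daylight saving is in effect and Mireth is at UTC−01:00.
03:15 UTC − 1h = 02:15 Mireth.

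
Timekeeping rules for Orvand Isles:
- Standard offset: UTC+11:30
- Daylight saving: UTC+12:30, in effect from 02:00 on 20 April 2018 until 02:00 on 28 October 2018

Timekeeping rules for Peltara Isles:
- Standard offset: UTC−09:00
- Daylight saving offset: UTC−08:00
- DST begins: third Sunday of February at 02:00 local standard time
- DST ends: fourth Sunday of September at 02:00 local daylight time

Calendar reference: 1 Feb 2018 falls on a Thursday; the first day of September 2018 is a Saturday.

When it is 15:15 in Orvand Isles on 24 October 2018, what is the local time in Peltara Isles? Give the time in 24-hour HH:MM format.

17:45

Daylight saving runs 20 April – 28 October; 24 October 2018 is inside that window, so Orvand Isles is at UTC+12:30.
15:15 Orvand Isles − 12h30m = 02:45 UTC.
1 February 2018 is a Thursday, so the first Sunday is February 4 and the third is February 18.
1 September 2018 is a Saturday, so the first Sunday is September 2 and the fourth is September 23.
At the standard offset (UTC−09:00), 02:45 UTC − 9h = 17:45 Peltara Isles standard time (rolling into the previous day, 23 October 2018).
The standard-time date in Peltara Isles, 23 October 2018, does not fall between 18 February and 23 September, so daylight saving is not in effect and Peltara Isles is at UTC−09:00.
02:45 UTC − 9h = 17:45 Peltara Isles (rolling into the previous day, 23 October 2018).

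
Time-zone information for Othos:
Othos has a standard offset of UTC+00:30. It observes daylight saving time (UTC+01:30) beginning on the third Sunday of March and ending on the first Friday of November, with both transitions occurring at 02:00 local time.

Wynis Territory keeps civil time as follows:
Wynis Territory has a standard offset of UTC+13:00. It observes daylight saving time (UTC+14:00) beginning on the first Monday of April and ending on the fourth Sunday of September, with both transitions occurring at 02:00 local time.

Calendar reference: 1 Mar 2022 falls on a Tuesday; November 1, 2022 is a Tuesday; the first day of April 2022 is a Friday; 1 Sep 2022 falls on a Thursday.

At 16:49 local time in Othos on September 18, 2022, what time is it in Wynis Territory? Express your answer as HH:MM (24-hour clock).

1 March 2022 is a Tuesday, so the first Sunday is March 6 and the third is March 20.
1 November 2022 is a Tuesday, so the first Friday is November 4.
September 18, 2022 falls between 20 March and 4 November, so daylight saving is in effect and Othos is at UTC+01:30.
16:49 Othos − 1h30m = 15:19 UTC.
1 April 2022 is a Friday, so the first Monday is April 4.
1 September 2022 is a Thursday, so the first Sunday is September 4 and the fourth is September 25.
At the standard offset (UTC+13:00), 15:19 UTC + 13h = 04:19 Wynis Territory standard time (rolling into the next day, 19 September 2022).
The standard-time date in Wynis Territory, September 19, 2022, falls between 4 April and 25 September, so daylight saving is in effect and Wynis Territory is at UTC+14:00.
15:19 UTC + 14h = 05:19 Wynis Territory (rolling into the next day, 19 September 2022).

05:19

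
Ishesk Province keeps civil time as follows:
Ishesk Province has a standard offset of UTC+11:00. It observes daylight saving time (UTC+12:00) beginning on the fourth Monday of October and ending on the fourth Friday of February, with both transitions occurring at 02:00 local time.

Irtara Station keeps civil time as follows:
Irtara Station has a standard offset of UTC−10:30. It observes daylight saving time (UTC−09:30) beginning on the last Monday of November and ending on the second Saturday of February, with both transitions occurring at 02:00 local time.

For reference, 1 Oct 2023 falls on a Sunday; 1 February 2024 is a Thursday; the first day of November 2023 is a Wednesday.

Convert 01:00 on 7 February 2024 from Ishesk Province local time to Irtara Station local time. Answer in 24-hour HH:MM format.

1 October 2023 is a Sunday, so the first Monday is October 2 and the fourth is October 23.
1 February 2024 is a Thursday, so the first Friday is February 2 and the fourth is February 23.
7 February 2024 lies within the daylight-saving period (23 October 2023 – 23 February 2024), so Ishesk Province is on daylight time, UTC+12:00.
01:00 Ishesk Province − 12h = 13:00 UTC (rolling into the previous day, 6 February 2024).
1 November 2023 is a Wednesday, so Mondays fall on 6, 13, 20, 27; the last is November 27.
1 February 2024 is a Thursday, so the first Saturday is February 3 and the second is February 10.
At the standard offset (UTC−10:30), 13:00 UTC − 10h30m = 02:30 Irtara Station standard time.
Daylight saving runs 27 November 2023 – 10 February 2024; the standard-time date in Irtara Station, 6 February 2024, is inside that window, so Irtara Station is at UTC−09:30.
13:00 UTC − 9h30m = 03:30 Irtara Station.

03:30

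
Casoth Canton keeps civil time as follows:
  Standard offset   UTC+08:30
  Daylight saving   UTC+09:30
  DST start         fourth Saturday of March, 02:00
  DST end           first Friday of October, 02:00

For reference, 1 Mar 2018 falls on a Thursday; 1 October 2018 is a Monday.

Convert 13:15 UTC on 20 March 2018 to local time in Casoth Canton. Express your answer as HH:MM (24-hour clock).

1 March 2018 is a Thursday, so the first Saturday is March 3 and the fourth is March 24.
1 October 2018 is a Monday, so the first Friday is October 5.
At the standard offset (UTC+08:30), 13:15 UTC + 8h30m = 21:45 Casoth Canton standard time.
The standard-time date in Casoth Canton, 20 March 2018, is outside the daylight-saving period (24 March – 5 October), so Casoth Canton is on standard time, UTC+08:30.
13:15 UTC + 8h30m = 21:45 local.

21:45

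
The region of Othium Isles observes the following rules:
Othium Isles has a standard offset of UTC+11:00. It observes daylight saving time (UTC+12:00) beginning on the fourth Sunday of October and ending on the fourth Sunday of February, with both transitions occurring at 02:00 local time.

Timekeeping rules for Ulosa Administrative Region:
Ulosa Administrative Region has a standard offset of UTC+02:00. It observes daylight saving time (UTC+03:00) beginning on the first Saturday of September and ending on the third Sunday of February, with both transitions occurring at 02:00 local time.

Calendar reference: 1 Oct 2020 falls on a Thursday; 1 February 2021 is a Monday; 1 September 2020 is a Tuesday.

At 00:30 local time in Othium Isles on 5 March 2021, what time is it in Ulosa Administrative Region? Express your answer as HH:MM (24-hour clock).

15:30

1 October 2020 is a Thursday, so the first Sunday is October 4 and the fourth is October 25.
1 February 2021 is a Monday, so the first Sunday is February 7 and the fourth is February 28.
5 March 2021 is outside the daylight-saving period (25 October 2020 – 28 February 2021), so Othium Isles is on standard time, UTC+11:00.
00:30 Othium Isles − 11h = 13:30 UTC (rolling into the previous day, 4 March 2021).
1 September 2020 is a Tuesday, so the first Saturday is September 5.
1 February 2021 is a Monday, so the first Sunday is February 7 and the third is February 21.
At the standard offset (UTC+02:00), 13:30 UTC + 2h = 15:30 Ulosa Administrative Region standard time.
The standard-time date in Ulosa Administrative Region, 4 March 2021, is outside the daylight-saving period (5 September 2020 – 21 February 2021), so Ulosa Administrative Region is on standard time, UTC+02:00.
13:30 UTC + 2h = 15:30 Ulosa Administrative Region.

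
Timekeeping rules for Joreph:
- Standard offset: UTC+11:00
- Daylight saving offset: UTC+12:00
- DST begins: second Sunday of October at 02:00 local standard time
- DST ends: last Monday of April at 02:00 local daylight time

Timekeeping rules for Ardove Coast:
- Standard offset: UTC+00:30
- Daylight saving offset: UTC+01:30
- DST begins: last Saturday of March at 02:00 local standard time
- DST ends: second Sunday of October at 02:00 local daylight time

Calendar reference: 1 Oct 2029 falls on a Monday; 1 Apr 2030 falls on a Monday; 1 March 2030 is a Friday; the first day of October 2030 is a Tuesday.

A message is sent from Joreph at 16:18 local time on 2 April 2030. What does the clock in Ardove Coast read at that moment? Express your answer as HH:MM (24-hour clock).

05:48

1 October 2029 is a Monday, so the first Sunday is October 7 and the second is October 14.
1 April 2030 is a Monday, so Mondays fall on 1, 8, 15, 22, 29; the last is April 29.
2 April 2030 falls between 14 October 2029 and 29 April 2030, so daylight saving is in effect and Joreph is at UTC+12:00.
16:18 Joreph − 12h = 04:18 UTC.
1 March 2030 is a Friday, so Saturdays fall on 2, 9, 16, 23, 30; the last is March 30.
1 October 2030 is a Tuesday, so the first Sunday is October 6 and the second is October 13.
At the standard offset (UTC+00:30), 04:18 UTC + 0h30m = 04:48 Ardove Coast standard time.
The standard-time date in Ardove Coast, 2 April 2030, falls between 30 March and 13 October, so daylight saving is in effect and Ardove Coast is at UTC+01:30.
04:18 UTC + 1h30m = 05:48 Ardove Coast.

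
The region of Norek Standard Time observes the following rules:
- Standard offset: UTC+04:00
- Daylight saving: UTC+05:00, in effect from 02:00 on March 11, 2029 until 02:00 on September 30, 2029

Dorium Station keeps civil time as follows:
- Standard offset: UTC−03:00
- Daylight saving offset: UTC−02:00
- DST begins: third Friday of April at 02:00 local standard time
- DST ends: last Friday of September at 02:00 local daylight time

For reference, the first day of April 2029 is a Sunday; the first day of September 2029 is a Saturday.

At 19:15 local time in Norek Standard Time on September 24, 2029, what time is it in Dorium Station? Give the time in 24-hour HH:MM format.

12:15

September 24, 2029 lies within the daylight-saving period (11 March – 30 September), so Norek Standard Time is on daylight time, UTC+05:00.
19:15 Norek Standard Time − 5h = 14:15 UTC.
1 April 2029 is a Sunday, so the first Friday is April 6 and the third is April 20.
1 September 2029 is a Saturday, so Fridays fall on 7, 14, 21, 28; the last is September 28.
At the standard offset (UTC−03:00), 14:15 UTC − 3h = 11:15 Dorium Station standard time.
The standard-time date in Dorium Station, September 24, 2029, lies within the daylight-saving period (20 April – 28 September), so Dorium Station is on daylight time, UTC−02:00.
14:15 UTC − 2h = 12:15 Dorium Station.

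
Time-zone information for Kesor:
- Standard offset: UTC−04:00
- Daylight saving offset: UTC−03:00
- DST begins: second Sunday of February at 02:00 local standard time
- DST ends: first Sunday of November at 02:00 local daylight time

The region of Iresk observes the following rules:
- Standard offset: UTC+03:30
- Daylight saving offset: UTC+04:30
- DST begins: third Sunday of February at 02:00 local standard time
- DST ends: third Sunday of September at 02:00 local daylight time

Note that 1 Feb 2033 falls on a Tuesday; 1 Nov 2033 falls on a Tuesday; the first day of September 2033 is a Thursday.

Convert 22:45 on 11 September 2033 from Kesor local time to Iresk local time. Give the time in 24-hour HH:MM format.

06:15

1 February 2033 is a Tuesday, so the first Sunday is February 6 and the second is February 13.
1 November 2033 is a Tuesday, so the first Sunday is November 6.
11 September 2033 falls between 13 February and 6 November, so daylight saving is in effect and Kesor is at UTC−03:00.
22:45 Kesor + 3h = 01:45 UTC (rolling into the next day, 12 September 2033).
1 February 2033 is a Tuesday, so the first Sunday is February 6 and the third is February 20.
1 September 2033 is a Thursday, so the first Sunday is September 4 and the third is September 18.
At the standard offset (UTC+03:30), 01:45 UTC + 3h30m = 05:15 Iresk standard time.
The standard-time date in Iresk, 12 September 2033, falls between 20 February and 18 September, so daylight saving is in effect and Iresk is at UTC+04:30.
01:45 UTC + 4h30m = 06:15 Iresk.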